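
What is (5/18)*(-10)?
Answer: -25/9 ≈ -2.7778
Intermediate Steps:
(5/18)*(-10) = -25/9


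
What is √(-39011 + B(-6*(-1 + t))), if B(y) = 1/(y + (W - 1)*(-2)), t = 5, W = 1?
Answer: I*√5617590/12 ≈ 197.51*I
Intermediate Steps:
B(y) = 1/y (B(y) = 1/(y + (1 - 1)*(-2)) = 1/(y + 0*(-2)) = 1/(y + 0) = 1/y)
√(-39011 + B(-6*(-1 + t))) = √(-39011 + 1/(-6*(-1 + 5))) = √(-39011 + 1/(-6*4)) = √(-39011 + 1/(-24)) = √(-39011 - 1/24) = √(-936265/24) = I*√5617590/12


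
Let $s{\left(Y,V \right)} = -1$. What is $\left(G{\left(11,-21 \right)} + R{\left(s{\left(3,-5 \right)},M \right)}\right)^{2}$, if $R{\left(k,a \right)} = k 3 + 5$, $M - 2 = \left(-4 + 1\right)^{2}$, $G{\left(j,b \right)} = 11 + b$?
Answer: $64$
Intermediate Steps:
$M = 11$ ($M = 2 + \left(-4 + 1\right)^{2} = 2 + \left(-3\right)^{2} = 2 + 9 = 11$)
$R{\left(k,a \right)} = 5 + 3 k$ ($R{\left(k,a \right)} = 3 k + 5 = 5 + 3 k$)
$\left(G{\left(11,-21 \right)} + R{\left(s{\left(3,-5 \right)},M \right)}\right)^{2} = \left(\left(11 - 21\right) + \left(5 + 3 \left(-1\right)\right)\right)^{2} = \left(-10 + \left(5 - 3\right)\right)^{2} = \left(-10 + 2\right)^{2} = \left(-8\right)^{2} = 64$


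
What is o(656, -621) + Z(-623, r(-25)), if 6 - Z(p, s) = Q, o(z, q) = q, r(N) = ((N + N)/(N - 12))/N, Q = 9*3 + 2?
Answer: -644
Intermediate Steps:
Q = 29 (Q = 27 + 2 = 29)
r(N) = 2/(-12 + N) (r(N) = ((2*N)/(-12 + N))/N = (2*N/(-12 + N))/N = 2/(-12 + N))
Z(p, s) = -23 (Z(p, s) = 6 - 1*29 = 6 - 29 = -23)
o(656, -621) + Z(-623, r(-25)) = -621 - 23 = -644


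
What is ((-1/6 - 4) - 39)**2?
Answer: 67081/36 ≈ 1863.4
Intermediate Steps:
((-1/6 - 4) - 39)**2 = (-25/6 - 39)**2 = (-259/6)**2 = 67081/36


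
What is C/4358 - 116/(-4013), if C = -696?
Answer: -1143760/8744327 ≈ -0.13080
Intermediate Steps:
C/4358 - 116/(-4013) = -696/4358 - 116/(-4013) = -696*1/4358 - 116*(-1/4013) = -348/2179 + 116/4013 = -1143760/8744327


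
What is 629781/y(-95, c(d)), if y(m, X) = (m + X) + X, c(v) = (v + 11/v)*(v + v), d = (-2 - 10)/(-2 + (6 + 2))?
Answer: -629781/35 ≈ -17994.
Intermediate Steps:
d = -2 (d = -12/(-2 + 8) = -12/6 = -12*1/6 = -2)
c(v) = 2*v*(v + 11/v) (c(v) = (v + 11/v)*(2*v) = 2*v*(v + 11/v))
y(m, X) = m + 2*X (y(m, X) = (X + m) + X = m + 2*X)
629781/y(-95, c(d)) = 629781/(-95 + 2*(22 + 2*(-2)**2)) = 629781/(-95 + 2*(22 + 2*4)) = 629781/(-95 + 2*(22 + 8)) = 629781/(-95 + 2*30) = 629781/(-95 + 60) = 629781/(-35) = 629781*(-1/35) = -629781/35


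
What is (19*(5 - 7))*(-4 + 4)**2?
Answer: 0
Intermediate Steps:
(19*(5 - 7))*(-4 + 4)**2 = (19*(-2))*0**2 = -38*0 = 0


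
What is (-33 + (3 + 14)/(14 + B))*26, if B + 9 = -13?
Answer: -3653/4 ≈ -913.25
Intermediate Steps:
B = -22 (B = -9 - 13 = -22)
(-33 + (3 + 14)/(14 + B))*26 = (-33 + (3 + 14)/(14 - 22))*26 = (-33 + 17/(-8))*26 = (-33 + 17*(-1/8))*26 = (-33 - 17/8)*26 = -281/8*26 = -3653/4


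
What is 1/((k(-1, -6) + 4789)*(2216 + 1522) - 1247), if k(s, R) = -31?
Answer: 1/17784157 ≈ 5.6230e-8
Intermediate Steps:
1/((k(-1, -6) + 4789)*(2216 + 1522) - 1247) = 1/((-31 + 4789)*(2216 + 1522) - 1247) = 1/(4758*3738 - 1247) = 1/(17785404 - 1247) = 1/17784157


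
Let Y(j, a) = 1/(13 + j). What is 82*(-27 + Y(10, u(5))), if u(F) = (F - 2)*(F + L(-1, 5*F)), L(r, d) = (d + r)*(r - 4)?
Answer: -50840/23 ≈ -2210.4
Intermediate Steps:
L(r, d) = (-4 + r)*(d + r) (L(r, d) = (d + r)*(-4 + r) = (-4 + r)*(d + r))
u(F) = (-2 + F)*(5 - 24*F) (u(F) = (F - 2)*(F + ((-1)² - 20*F - 4*(-1) + (5*F)*(-1))) = (-2 + F)*(F + (1 - 20*F + 4 - 5*F)) = (-2 + F)*(F + (5 - 25*F)) = (-2 + F)*(5 - 24*F))
82*(-27 + Y(10, u(5))) = 82*(-27 + 1/(13 + 10)) = 82*(-27 + 1/23) = 82*(-620/23) = -50840/23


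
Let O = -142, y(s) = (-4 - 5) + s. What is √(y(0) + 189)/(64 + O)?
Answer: -√5/13 ≈ -0.17201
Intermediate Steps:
y(s) = -9 + s
√(y(0) + 189)/(64 + O) = √((-9 + 0) + 189)/(64 - 142) = √(-9 + 189)/(-78) = -√5/13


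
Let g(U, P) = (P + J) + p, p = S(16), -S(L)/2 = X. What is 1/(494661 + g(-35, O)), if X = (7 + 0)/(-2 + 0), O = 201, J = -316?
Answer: 1/494553 ≈ 2.0220e-6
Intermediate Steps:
X = -7/2 (X = 7/(-2) = 7*(-1/2) = -7/2 ≈ -3.5000)
S(L) = 7 (S(L) = -2*(-7/2) = 7)
p = 7
g(U, P) = -309 + P (g(U, P) = (P - 316) + 7 = (-316 + P) + 7 = -309 + P)
1/(494661 + g(-35, O)) = 1/(494661 + (-309 + 201)) = 1/(494661 - 108) = 1/494553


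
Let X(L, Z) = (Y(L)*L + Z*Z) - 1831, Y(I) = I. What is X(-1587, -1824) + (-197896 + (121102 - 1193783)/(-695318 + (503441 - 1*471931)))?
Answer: 3747740227625/663808 ≈ 5.6458e+6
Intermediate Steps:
X(L, Z) = -1831 + L² + Z² (X(L, Z) = (L*L + Z*Z) - 1831 = (L² + Z²) - 1831 = -1831 + L² + Z²)
X(-1587, -1824) + (-197896 + (121102 - 1193783)/(-695318 + (503441 - 1*471931))) = (-1831 + (-1587)² + (-1824)²) + (-197896 + (121102 - 1193783)/(-695318 + (503441 - 1*471931))) = (-1831 + 2518569 + 3326976) + (-197896 - 1072681/(-695318 + (503441 - 471931))) = 5843714 + (-197896 - 1072681/(-695318 + 31510)) = 5843714 + (-197896 - 1072681/(-663808)) = 5843714 + (-197896 - 1072681*(-1/663808)) = 5843714 + (-197896 + 1072681/663808) = 5843714 - 131363875287/663808 = 3747740227625/663808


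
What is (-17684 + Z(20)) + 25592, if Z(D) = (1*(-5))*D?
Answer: 7808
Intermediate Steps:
Z(D) = -5*D
(-17684 + Z(20)) + 25592 = (-17684 - 5*20) + 25592 = (-17684 - 100) + 25592 = -17784 + 25592 = 7808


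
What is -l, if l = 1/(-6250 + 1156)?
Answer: 1/5094 ≈ 0.00019631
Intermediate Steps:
l = -1/5094 (l = 1/(-5094) = -1/5094 ≈ -0.00019631)
-l = -1*(-1/5094) = 1/5094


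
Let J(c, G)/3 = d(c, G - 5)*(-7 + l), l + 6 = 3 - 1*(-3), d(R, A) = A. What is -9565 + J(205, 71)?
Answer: -10951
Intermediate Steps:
l = 0 (l = -6 + (3 - 1*(-3)) = -6 + (3 + 3) = -6 + 6 = 0)
J(c, G) = 105 - 21*G (J(c, G) = 3*((G - 5)*(-7 + 0)) = 3*((-5 + G)*(-7)) = 3*(35 - 7*G) = 105 - 21*G)
-9565 + J(205, 71) = -9565 + (105 - 21*71) = -9565 + (105 - 1491) = -9565 - 1386 = -10951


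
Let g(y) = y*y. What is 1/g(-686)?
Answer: 1/470596 ≈ 2.1250e-6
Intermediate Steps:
g(y) = y²
1/g(-686) = 1/((-686)²) = 1/470596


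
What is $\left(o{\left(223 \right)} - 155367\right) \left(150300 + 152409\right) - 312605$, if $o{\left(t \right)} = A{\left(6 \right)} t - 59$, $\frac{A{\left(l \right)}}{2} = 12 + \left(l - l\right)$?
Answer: $-45429063071$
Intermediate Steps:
$A{\left(l \right)} = 24$ ($A{\left(l \right)} = 2 \left(12 + \left(l - l\right)\right) = 2 \left(12 + 0\right) = 2 \cdot 12 = 24$)
$o{\left(t \right)} = -59 + 24 t$ ($o{\left(t \right)} = 24 t - 59 = -59 + 24 t$)
$\left(o{\left(223 \right)} - 155367\right) \left(150300 + 152409\right) - 312605 = \left(\left(-59 + 24 \cdot 223\right) - 155367\right) \left(150300 + 152409\right) - 312605 = \left(\left(-59 + 5352\right) - 155367\right) 302709 - 312605 = \left(5293 - 155367\right) 302709 - 312605 = \left(-150074\right) 302709 - 312605 = -45428750466 - 312605 = -45429063071$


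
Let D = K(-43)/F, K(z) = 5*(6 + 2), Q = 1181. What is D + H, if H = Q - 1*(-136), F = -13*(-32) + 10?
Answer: 280541/213 ≈ 1317.1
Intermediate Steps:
K(z) = 40 (K(z) = 5*8 = 40)
F = 426 (F = 416 + 10 = 426)
H = 1317 (H = 1181 - 1*(-136) = 1181 + 136 = 1317)
D = 20/213 (D = 40/426 = 40*(1/426) = 20/213 ≈ 0.093897)
D + H = 20/213 + 1317 = 280541/213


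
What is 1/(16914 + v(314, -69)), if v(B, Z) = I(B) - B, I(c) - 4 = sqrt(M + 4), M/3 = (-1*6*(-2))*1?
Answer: 4151/68923194 - sqrt(10)/137846388 ≈ 6.0204e-5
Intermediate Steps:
M = 36 (M = 3*((-1*6*(-2))*1) = 3*(-6*(-2)*1) = 3*(12*1) = 3*12 = 36)
I(c) = 4 + 2*sqrt(10) (I(c) = 4 + sqrt(36 + 4) = 4 + sqrt(40) = 4 + 2*sqrt(10))
v(B, Z) = 4 - B + 2*sqrt(10) (v(B, Z) = (4 + 2*sqrt(10)) - B = 4 - B + 2*sqrt(10))
1/(16914 + v(314, -69)) = 1/(16914 + (4 - 1*314 + 2*sqrt(10))) = 1/(16914 + (4 - 314 + 2*sqrt(10))) = 1/(16914 + (-310 + 2*sqrt(10))) = 1/(16604 + 2*sqrt(10))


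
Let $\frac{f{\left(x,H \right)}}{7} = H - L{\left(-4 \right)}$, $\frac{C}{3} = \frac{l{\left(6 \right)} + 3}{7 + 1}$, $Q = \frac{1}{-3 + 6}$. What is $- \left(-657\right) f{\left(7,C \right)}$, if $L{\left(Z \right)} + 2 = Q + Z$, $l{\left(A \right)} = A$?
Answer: $\frac{332661}{8} \approx 41583.0$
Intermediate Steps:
$Q = \frac{1}{3} \approx 0.33333$
$C = \frac{27}{8}$ ($C = 3 \frac{6 + 3}{7 + 1} = 3 \cdot \frac{9}{8} = \frac{27}{8} \approx 3.375$)
$L{\left(Z \right)} = - \frac{5}{3} + Z$ ($L{\left(Z \right)} = -2 + \left(\frac{1}{3} + Z\right) = - \frac{5}{3} + Z$)
$f{\left(x,H \right)} = \frac{119}{3} + 7 H$ ($f{\left(x,H \right)} = 7 \left(H - \left(- \frac{5}{3} - 4\right)\right) = 7 \left(H - - \frac{17}{3}\right) = 7 \left(H + \frac{17}{3}\right) = 7 \left(\frac{17}{3} + H\right) = \frac{119}{3} + 7 H$)
$- \left(-657\right) f{\left(7,C \right)} = - \left(-657\right) \left(\frac{119}{3} + 7 \cdot \frac{27}{8}\right) = - \left(-657\right) \left(\frac{119}{3} + \frac{189}{8}\right) = - \frac{\left(-657\right) 1519}{24} = \left(-1\right) \left(- \frac{332661}{8}\right) = \frac{332661}{8}$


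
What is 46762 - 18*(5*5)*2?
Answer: 45862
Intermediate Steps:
46762 - 18*(5*5)*2 = 46762 - 18*25*2 = 46762 - 18*50 = 46762 - 1*900 = 46762 - 900 = 45862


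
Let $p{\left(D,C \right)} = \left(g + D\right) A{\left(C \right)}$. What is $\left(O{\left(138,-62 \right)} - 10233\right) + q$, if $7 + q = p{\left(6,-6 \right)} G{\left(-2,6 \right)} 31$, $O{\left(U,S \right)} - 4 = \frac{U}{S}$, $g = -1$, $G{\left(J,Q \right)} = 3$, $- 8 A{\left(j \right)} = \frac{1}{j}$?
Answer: $- \frac{5073355}{496} \approx -10229.0$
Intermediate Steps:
$A{\left(j \right)} = - \frac{1}{8 j}$
$O{\left(U,S \right)} = 4 + \frac{U}{S}$
$p{\left(D,C \right)} = - \frac{-1 + D}{8 C}$ ($p{\left(D,C \right)} = \left(-1 + D\right) \left(- \frac{1}{8 C}\right) = - \frac{-1 + D}{8 C}$)
$q = \frac{43}{16}$ ($q = -7 + \frac{1 - 6}{8 \left(-6\right)} 3 \cdot 31 = -7 + \frac{1}{8} \left(- \frac{1}{6}\right) \left(1 - 6\right) 3 \cdot 31 = -7 + \frac{1}{8} \left(- \frac{1}{6}\right) \left(-5\right) 3 \cdot 31 = -7 + \frac{5}{48} \cdot 3 \cdot 31 = -7 + \frac{5}{16} \cdot 31 = -7 + \frac{155}{16} = \frac{43}{16} \approx 2.6875$)
$\left(O{\left(138,-62 \right)} - 10233\right) + q = \left(\left(4 + \frac{138}{-62}\right) - 10233\right) + \frac{43}{16} = \left(\left(4 + 138 \left(- \frac{1}{62}\right)\right) - 10233\right) + \frac{43}{16} = \left(\left(4 - \frac{69}{31}\right) - 10233\right) + \frac{43}{16} = \left(\frac{55}{31} - 10233\right) + \frac{43}{16} = - \frac{317168}{31} + \frac{43}{16} = - \frac{5073355}{496}$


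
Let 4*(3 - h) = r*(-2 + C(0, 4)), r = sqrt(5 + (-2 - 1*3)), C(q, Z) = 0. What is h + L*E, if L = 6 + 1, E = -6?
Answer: -39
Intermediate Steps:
r = 0 (r = sqrt(5 + (-2 - 3)) = sqrt(5 - 5) = sqrt(0) = 0)
h = 3 (h = 3 - 0*(-2 + 0) = 3 - 0*(-2) = 3 - 1/4*0 = 3 + 0 = 3)
L = 7
h + L*E = 3 + 7*(-6) = 3 - 42 = -39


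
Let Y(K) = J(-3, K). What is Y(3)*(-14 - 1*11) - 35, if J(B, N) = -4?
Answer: 65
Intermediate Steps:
Y(K) = -4
Y(3)*(-14 - 1*11) - 35 = -4*(-14 - 1*11) - 35 = -4*(-14 - 11) - 35 = -4*(-25) - 35 = 100 - 35 = 65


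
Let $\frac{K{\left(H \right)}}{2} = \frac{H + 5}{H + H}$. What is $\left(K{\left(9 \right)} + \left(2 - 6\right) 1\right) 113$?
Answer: $- \frac{2486}{9} \approx -276.22$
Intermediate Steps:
$K{\left(H \right)} = \frac{5 + H}{H}$ ($K{\left(H \right)} = 2 \frac{H + 5}{H + H} = 2 \frac{5 + H}{2 H} = \frac{5 + H}{H}$)
$\left(K{\left(9 \right)} + \left(2 - 6\right) 1\right) 113 = \left(\frac{5 + 9}{9} + \left(2 - 6\right) 1\right) 113 = \left(\frac{1}{9} \cdot 14 - 4\right) 113 = \left(\frac{14}{9} - 4\right) 113 = \left(- \frac{22}{9}\right) 113 = - \frac{2486}{9}$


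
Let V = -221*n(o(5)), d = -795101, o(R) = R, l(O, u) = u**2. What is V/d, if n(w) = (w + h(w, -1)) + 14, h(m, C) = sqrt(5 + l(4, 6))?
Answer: 4199/795101 + 221*sqrt(41)/795101 ≈ 0.0070609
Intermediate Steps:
h(m, C) = sqrt(41) (h(m, C) = sqrt(5 + 6**2) = sqrt(5 + 36) = sqrt(41))
n(w) = 14 + w + sqrt(41) (n(w) = (w + sqrt(41)) + 14 = 14 + w + sqrt(41))
V = -4199 - 221*sqrt(41) (V = -221*(14 + 5 + sqrt(41)) = -221*(19 + sqrt(41)) = -4199 - 221*sqrt(41) ≈ -5614.1)
V/d = (-4199 - 221*sqrt(41))/(-795101) = (-4199 - 221*sqrt(41))*(-1/795101) = 4199/795101 + 221*sqrt(41)/795101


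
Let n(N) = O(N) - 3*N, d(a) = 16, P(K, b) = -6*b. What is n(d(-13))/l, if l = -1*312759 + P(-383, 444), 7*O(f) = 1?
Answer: 335/2207961 ≈ 0.00015172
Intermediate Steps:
O(f) = ⅐ (O(f) = (⅐)*1 = ⅐)
n(N) = ⅐ - 3*N
l = -315423 (l = -1*312759 - 6*444 = -312759 - 2664 = -315423)
n(d(-13))/l = (⅐ - 3*16)/(-315423) = (⅐ - 48)*(-1/315423) = -335/7*(-1/315423) = 335/2207961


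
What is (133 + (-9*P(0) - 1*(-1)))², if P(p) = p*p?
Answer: 17956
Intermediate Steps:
P(p) = p²
(133 + (-9*P(0) - 1*(-1)))² = (133 + (-9*0² - 1*(-1)))² = (133 + (-9*0 + 1))² = (133 + (0 + 1))² = (133 + 1)² = 134² = 17956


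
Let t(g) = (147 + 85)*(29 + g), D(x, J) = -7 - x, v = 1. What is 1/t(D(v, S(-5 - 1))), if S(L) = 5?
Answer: 1/4872 ≈ 0.00020525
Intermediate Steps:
t(g) = 6728 + 232*g (t(g) = 232*(29 + g) = 6728 + 232*g)
1/t(D(v, S(-5 - 1))) = 1/(6728 + 232*(-7 - 1*1)) = 1/(6728 + 232*(-7 - 1)) = 1/(6728 + 232*(-8)) = 1/(6728 - 1856) = 1/4872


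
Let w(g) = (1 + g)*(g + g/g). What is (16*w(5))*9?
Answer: 5184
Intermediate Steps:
w(g) = (1 + g)² (w(g) = (1 + g)*(g + 1) = (1 + g)*(1 + g) = (1 + g)²)
(16*w(5))*9 = (16*(1 + 5² + 2*5))*9 = (16*(1 + 25 + 10))*9 = (16*36)*9 = 576*9 = 5184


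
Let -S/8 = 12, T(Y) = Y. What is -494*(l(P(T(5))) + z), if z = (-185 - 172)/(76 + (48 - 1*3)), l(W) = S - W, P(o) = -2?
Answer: 5795114/121 ≈ 47894.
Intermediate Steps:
S = -96 (S = -8*12 = -96)
l(W) = -96 - W
z = -357/121 (z = -357/(76 + (48 - 3)) = -357/(76 + 45) = -357/121 ≈ -2.9504)
-494*(l(P(T(5))) + z) = -494*((-96 - 1*(-2)) - 357/121) = -494*((-96 + 2) - 357/121) = -494*(-94 - 357/121) = -494*(-11731/121) = 5795114/121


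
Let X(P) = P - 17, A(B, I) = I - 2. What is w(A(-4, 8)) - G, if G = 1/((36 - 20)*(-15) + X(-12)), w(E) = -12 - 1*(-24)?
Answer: 3229/269 ≈ 12.004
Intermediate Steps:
A(B, I) = -2 + I
X(P) = -17 + P
w(E) = 12 (w(E) = -12 + 24 = 12)
G = -1/269 (G = 1/((36 - 20)*(-15) + (-17 - 12)) = 1/(16*(-15) - 29) = 1/(-240 - 29) = 1/(-269) = -1/269 ≈ -0.0037175)
w(A(-4, 8)) - G = 12 - 1*(-1/269) = 12 + 1/269 = 3229/269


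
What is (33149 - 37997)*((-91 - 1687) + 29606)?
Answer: -134910144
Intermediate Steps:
(33149 - 37997)*((-91 - 1687) + 29606) = -4848*(-1778 + 29606) = -4848*27828 = -134910144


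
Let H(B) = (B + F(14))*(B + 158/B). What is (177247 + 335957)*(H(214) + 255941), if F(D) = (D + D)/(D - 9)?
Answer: 83219713917924/535 ≈ 1.5555e+11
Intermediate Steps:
F(D) = 2*D/(-9 + D) (F(D) = (2*D)/(-9 + D) = 2*D/(-9 + D))
H(B) = (28/5 + B)*(B + 158/B) (H(B) = (B + 2*14/(-9 + 14))*(B + 158/B) = (B + 2*14/5)*(B + 158/B) = (B + 2*14*(1/5))*(B + 158/B) = (B + 28/5)*(B + 158/B) = (28/5 + B)*(B + 158/B))
(177247 + 335957)*(H(214) + 255941) = (177247 + 335957)*((158 + 214**2 + (28/5)*214 + (4424/5)/214) + 255941) = 513204*((158 + 45796 + 5992/5 + (4424/5)*(1/214)) + 255941) = 513204*((158 + 45796 + 5992/5 + 2212/535) + 255941) = 513204*(25228746/535 + 255941) = 513204*(162157181/535) = 83219713917924/535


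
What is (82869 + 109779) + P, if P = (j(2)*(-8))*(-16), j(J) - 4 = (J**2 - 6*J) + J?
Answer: 192392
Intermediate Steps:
j(J) = 4 + J**2 - 5*J (j(J) = 4 + ((J**2 - 6*J) + J) = 4 + (J**2 - 5*J) = 4 + J**2 - 5*J)
P = -256 (P = ((4 + 2**2 - 5*2)*(-8))*(-16) = ((4 + 4 - 10)*(-8))*(-16) = -2*(-8)*(-16) = 16*(-16) = -256)
(82869 + 109779) + P = (82869 + 109779) - 256 = 192648 - 256 = 192392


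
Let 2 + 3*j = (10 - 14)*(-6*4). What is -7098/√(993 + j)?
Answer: -1014*√9219/439 ≈ -221.78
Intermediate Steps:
j = 94/3 (j = -⅔ + ((10 - 14)*(-6*4))/3 = -⅔ + (-4*(-24))/3 = -⅔ + (⅓)*96 = -⅔ + 32 = 94/3 ≈ 31.333)
-7098/√(993 + j) = -7098/√(993 + 94/3) = -7098*√9219/3073 = -1014*√9219/439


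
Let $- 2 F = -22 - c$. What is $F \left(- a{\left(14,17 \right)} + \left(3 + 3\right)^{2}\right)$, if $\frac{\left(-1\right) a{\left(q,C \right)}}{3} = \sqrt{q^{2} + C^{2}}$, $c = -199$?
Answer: $-3186 - \frac{531 \sqrt{485}}{2} \approx -9033.0$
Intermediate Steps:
$a{\left(q,C \right)} = - 3 \sqrt{C^{2} + q^{2}}$ ($a{\left(q,C \right)} = - 3 \sqrt{q^{2} + C^{2}} = - 3 \sqrt{C^{2} + q^{2}}$)
$F = - \frac{177}{2}$ ($F = - \frac{-22 - -199}{2} = - \frac{-22 + 199}{2} = \left(- \frac{1}{2}\right) 177 = - \frac{177}{2} \approx -88.5$)
$F \left(- a{\left(14,17 \right)} + \left(3 + 3\right)^{2}\right) = - \frac{177 \left(- \left(-3\right) \sqrt{17^{2} + 14^{2}} + \left(3 + 3\right)^{2}\right)}{2} = - \frac{177 \left(- \left(-3\right) \sqrt{289 + 196} + 6^{2}\right)}{2} = - \frac{177 \left(- \left(-3\right) \sqrt{485} + 36\right)}{2} = - \frac{177 \left(3 \sqrt{485} + 36\right)}{2} = - \frac{177 \left(36 + 3 \sqrt{485}\right)}{2} = -3186 - \frac{531 \sqrt{485}}{2}$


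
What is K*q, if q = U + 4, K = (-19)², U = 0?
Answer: 1444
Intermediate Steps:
K = 361
q = 4 (q = 0 + 4 = 4)
K*q = 361*4 = 1444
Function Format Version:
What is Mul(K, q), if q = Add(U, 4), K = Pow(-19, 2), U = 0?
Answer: 1444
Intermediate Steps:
K = 361
q = 4 (q = Add(0, 4) = 4)
Mul(K, q) = Mul(361, 4) = 1444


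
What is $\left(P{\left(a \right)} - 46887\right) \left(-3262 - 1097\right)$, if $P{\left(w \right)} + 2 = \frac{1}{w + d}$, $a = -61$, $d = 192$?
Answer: $\frac{26774974422}{131} \approx 2.0439 \cdot 10^{8}$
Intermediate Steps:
$P{\left(w \right)} = -2 + \frac{1}{192 + w}$ ($P{\left(w \right)} = -2 + \frac{1}{w + 192} = -2 + \frac{1}{192 + w}$)
$\left(P{\left(a \right)} - 46887\right) \left(-3262 - 1097\right) = \left(\frac{-383 - -122}{192 - 61} - 46887\right) \left(-3262 - 1097\right) = \left(\frac{-383 + 122}{131} - 46887\right) \left(-4359\right) = \left(\frac{1}{131} \left(-261\right) - 46887\right) \left(-4359\right) = \left(- \frac{261}{131} - 46887\right) \left(-4359\right) = \left(- \frac{6142458}{131}\right) \left(-4359\right) = \frac{26774974422}{131}$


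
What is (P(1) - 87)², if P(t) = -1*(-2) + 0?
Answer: 7225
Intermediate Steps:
P(t) = 2 (P(t) = 2 + 0 = 2)
(P(1) - 87)² = (2 - 87)² = (-85)² = 7225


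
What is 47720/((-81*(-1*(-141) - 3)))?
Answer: -23860/5589 ≈ -4.2691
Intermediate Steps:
47720/((-81*(-1*(-141) - 3))) = 47720/((-81*(141 - 3))) = 47720/((-81*138)) = 47720/(-11178) = 47720*(-1/11178) = -23860/5589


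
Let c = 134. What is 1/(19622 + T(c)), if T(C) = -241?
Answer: 1/19381 ≈ 5.1597e-5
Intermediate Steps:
1/(19622 + T(c)) = 1/(19622 - 241) = 1/19381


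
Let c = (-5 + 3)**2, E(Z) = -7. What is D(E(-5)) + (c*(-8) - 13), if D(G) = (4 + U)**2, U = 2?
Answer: -9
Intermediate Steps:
c = 4 (c = (-2)**2 = 4)
D(G) = 36 (D(G) = (4 + 2)**2 = 6**2 = 36)
D(E(-5)) + (c*(-8) - 13) = 36 + (4*(-8) - 13) = 36 + (-32 - 13) = 36 - 45 = -9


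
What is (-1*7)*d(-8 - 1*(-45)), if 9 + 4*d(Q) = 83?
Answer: -259/2 ≈ -129.50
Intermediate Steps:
d(Q) = 37/2 (d(Q) = -9/4 + (1/4)*83 = -9/4 + 83/4 = 37/2)
(-1*7)*d(-8 - 1*(-45)) = -1*7*(37/2) = -7*37/2 = -259/2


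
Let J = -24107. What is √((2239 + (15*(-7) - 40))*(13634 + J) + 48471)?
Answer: I*√21881991 ≈ 4677.8*I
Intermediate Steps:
√((2239 + (15*(-7) - 40))*(13634 + J) + 48471) = √((2239 + (15*(-7) - 40))*(13634 - 24107) + 48471) = √((2239 + (-105 - 40))*(-10473) + 48471) = √((2239 - 145)*(-10473) + 48471) = √(2094*(-10473) + 48471) = √(-21930462 + 48471) = √(-21881991) = I*√21881991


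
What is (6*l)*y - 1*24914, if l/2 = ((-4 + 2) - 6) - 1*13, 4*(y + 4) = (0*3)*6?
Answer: -23906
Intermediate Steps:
y = -4 (y = -4 + ((0*3)*6)/4 = -4 + (0*6)/4 = -4 + (¼)*0 = -4 + 0 = -4)
l = -42 (l = 2*(((-4 + 2) - 6) - 1*13) = 2*((-2 - 6) - 13) = 2*(-8 - 13) = 2*(-21) = -42)
(6*l)*y - 1*24914 = (6*(-42))*(-4) - 1*24914 = -252*(-4) - 24914 = 1008 - 24914 = -23906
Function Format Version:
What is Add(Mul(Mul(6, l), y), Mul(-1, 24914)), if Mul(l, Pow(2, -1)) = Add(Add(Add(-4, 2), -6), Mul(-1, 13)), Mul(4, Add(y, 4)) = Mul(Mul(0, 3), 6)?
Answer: -23906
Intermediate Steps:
y = -4 (y = Add(-4, Mul(Rational(1, 4), Mul(Mul(0, 3), 6))) = Add(-4, Mul(Rational(1, 4), Mul(0, 6))) = Add(-4, Mul(Rational(1, 4), 0)) = Add(-4, 0) = -4)
l = -42 (l = Mul(2, Add(Add(Add(-4, 2), -6), Mul(-1, 13))) = Mul(2, Add(Add(-2, -6), -13)) = Mul(2, Add(-8, -13)) = Mul(2, -21) = -42)
Add(Mul(Mul(6, l), y), Mul(-1, 24914)) = Add(Mul(Mul(6, -42), -4), Mul(-1, 24914)) = Add(Mul(-252, -4), -24914) = Add(1008, -24914) = -23906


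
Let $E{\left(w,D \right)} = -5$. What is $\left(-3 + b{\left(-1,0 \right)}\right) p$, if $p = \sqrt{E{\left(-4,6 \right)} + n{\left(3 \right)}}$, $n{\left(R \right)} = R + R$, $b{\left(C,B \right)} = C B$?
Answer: $-3$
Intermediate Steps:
$b{\left(C,B \right)} = B C$
$n{\left(R \right)} = 2 R$
$p = 1$ ($p = \sqrt{-5 + 2 \cdot 3} = \sqrt{-5 + 6} = \sqrt{1} = 1$)
$\left(-3 + b{\left(-1,0 \right)}\right) p = \left(-3 + 0 \left(-1\right)\right) 1 = \left(-3 + 0\right) 1 = \left(-3\right) 1 = -3$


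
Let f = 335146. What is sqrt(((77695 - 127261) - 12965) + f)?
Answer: sqrt(272615) ≈ 522.13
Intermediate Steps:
sqrt(((77695 - 127261) - 12965) + f) = sqrt(((77695 - 127261) - 12965) + 335146) = sqrt((-49566 - 12965) + 335146) = sqrt(-62531 + 335146) = sqrt(272615)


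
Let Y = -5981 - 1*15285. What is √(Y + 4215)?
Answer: 17*I*√59 ≈ 130.58*I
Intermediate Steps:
Y = -21266 (Y = -5981 - 15285 = -21266)
√(Y + 4215) = √(-21266 + 4215) = √(-17051) = 17*I*√59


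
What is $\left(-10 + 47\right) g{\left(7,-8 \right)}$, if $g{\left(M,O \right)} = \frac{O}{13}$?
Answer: $- \frac{296}{13} \approx -22.769$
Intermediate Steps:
$g{\left(M,O \right)} = \frac{O}{13}$ ($g{\left(M,O \right)} = O \frac{1}{13} = \frac{O}{13}$)
$\left(-10 + 47\right) g{\left(7,-8 \right)} = \left(-10 + 47\right) \frac{1}{13} \left(-8\right) = 37 \left(- \frac{8}{13}\right) = - \frac{296}{13}$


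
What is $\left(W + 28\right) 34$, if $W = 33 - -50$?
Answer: $3774$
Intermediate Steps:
$W = 83$ ($W = 33 + 50 = 83$)
$\left(W + 28\right) 34 = \left(83 + 28\right) 34 = 111 \cdot 34 = 3774$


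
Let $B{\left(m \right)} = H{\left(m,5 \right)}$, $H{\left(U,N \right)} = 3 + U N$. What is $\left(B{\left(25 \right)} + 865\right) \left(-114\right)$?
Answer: $-113202$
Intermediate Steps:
$H{\left(U,N \right)} = 3 + N U$
$B{\left(m \right)} = 3 + 5 m$
$\left(B{\left(25 \right)} + 865\right) \left(-114\right) = \left(\left(3 + 5 \cdot 25\right) + 865\right) \left(-114\right) = \left(\left(3 + 125\right) + 865\right) \left(-114\right) = \left(128 + 865\right) \left(-114\right) = 993 \left(-114\right) = -113202$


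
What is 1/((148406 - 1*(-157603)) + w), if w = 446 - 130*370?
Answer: 1/258355 ≈ 3.8706e-6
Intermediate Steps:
w = -47654 (w = 446 - 48100 = -47654)
1/((148406 - 1*(-157603)) + w) = 1/((148406 - 1*(-157603)) - 47654) = 1/((148406 + 157603) - 47654) = 1/(306009 - 47654) = 1/258355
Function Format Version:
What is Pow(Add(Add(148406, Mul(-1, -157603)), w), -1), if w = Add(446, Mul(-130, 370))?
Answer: Rational(1, 258355) ≈ 3.8706e-6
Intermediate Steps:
w = -47654 (w = Add(446, -48100) = -47654)
Pow(Add(Add(148406, Mul(-1, -157603)), w), -1) = Pow(Add(Add(148406, Mul(-1, -157603)), -47654), -1) = Pow(Add(Add(148406, 157603), -47654), -1) = Pow(Add(306009, -47654), -1) = Pow(258355, -1) = Rational(1, 258355)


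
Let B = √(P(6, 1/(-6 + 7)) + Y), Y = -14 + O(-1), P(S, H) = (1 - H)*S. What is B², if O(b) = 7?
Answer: -7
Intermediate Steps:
P(S, H) = S*(1 - H)
Y = -7 (Y = -14 + 7 = -7)
B = I*√7 (B = √(6*(1 - 1/(-6 + 7)) - 7) = √(6*(1 - 1/1) - 7) = √(6*(1 - 1*1) - 7) = √(6*(1 - 1) - 7) = √(6*0 - 7) = √(0 - 7) = √(-7) = I*√7 ≈ 2.6458*I)
B² = (I*√7)² = -7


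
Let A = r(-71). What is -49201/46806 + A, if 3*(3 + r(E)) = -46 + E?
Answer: -2015053/46806 ≈ -43.051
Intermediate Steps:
r(E) = -55/3 + E/3 (r(E) = -3 + (-46 + E)/3 = -3 + (-46/3 + E/3) = -55/3 + E/3)
A = -42 (A = -55/3 + (1/3)*(-71) = -55/3 - 71/3 = -42)
-49201/46806 + A = -49201/46806 - 42 = -2015053/46806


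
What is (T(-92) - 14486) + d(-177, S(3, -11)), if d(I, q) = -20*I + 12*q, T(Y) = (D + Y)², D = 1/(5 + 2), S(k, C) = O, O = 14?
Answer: -114673/49 ≈ -2340.3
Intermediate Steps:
S(k, C) = 14
D = ⅐ (D = 1/7 = ⅐ ≈ 0.14286)
T(Y) = (⅐ + Y)²
(T(-92) - 14486) + d(-177, S(3, -11)) = ((1 + 7*(-92))²/49 - 14486) + (-20*(-177) + 12*14) = ((1 - 644)²/49 - 14486) + (3540 + 168) = ((1/49)*(-643)² - 14486) + 3708 = ((1/49)*413449 - 14486) + 3708 = (413449/49 - 14486) + 3708 = -296365/49 + 3708 = -114673/49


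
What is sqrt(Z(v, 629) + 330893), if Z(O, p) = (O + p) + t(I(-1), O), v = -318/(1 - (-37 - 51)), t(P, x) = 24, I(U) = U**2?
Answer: 2*sqrt(656536891)/89 ≈ 575.80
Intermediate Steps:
v = -318/89 (v = -318/(1 - 1*(-88)) = -318/(1 + 88) = -318/89 ≈ -3.5730)
Z(O, p) = 24 + O + p (Z(O, p) = (O + p) + 24 = 24 + O + p)
sqrt(Z(v, 629) + 330893) = sqrt((24 - 318/89 + 629) + 330893) = sqrt(57799/89 + 330893) = sqrt(29507276/89) = 2*sqrt(656536891)/89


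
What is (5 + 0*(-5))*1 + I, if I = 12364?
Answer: 12369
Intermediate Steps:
(5 + 0*(-5))*1 + I = (5 + 0*(-5))*1 + 12364 = (5 + 0)*1 + 12364 = 5*1 + 12364 = 5 + 12364 = 12369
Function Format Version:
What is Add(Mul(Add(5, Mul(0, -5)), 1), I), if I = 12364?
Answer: 12369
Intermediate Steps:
Add(Mul(Add(5, Mul(0, -5)), 1), I) = Add(Mul(Add(5, Mul(0, -5)), 1), 12364) = Add(Mul(Add(5, 0), 1), 12364) = Add(Mul(5, 1), 12364) = Add(5, 12364) = 12369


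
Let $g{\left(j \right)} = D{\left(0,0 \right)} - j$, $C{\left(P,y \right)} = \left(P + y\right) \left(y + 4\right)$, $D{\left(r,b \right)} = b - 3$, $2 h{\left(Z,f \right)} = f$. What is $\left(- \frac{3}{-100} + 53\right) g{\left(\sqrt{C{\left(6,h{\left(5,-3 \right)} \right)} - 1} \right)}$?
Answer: $- \frac{15909}{100} - \frac{5303 \sqrt{41}}{200} \approx -328.87$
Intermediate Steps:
$h{\left(Z,f \right)} = \frac{f}{2}$
$D{\left(r,b \right)} = -3 + b$
$C{\left(P,y \right)} = \left(4 + y\right) \left(P + y\right)$ ($C{\left(P,y \right)} = \left(P + y\right) \left(4 + y\right) = \left(4 + y\right) \left(P + y\right)$)
$g{\left(j \right)} = -3 - j$ ($g{\left(j \right)} = \left(-3 + 0\right) - j = -3 - j$)
$\left(- \frac{3}{-100} + 53\right) g{\left(\sqrt{C{\left(6,h{\left(5,-3 \right)} \right)} - 1} \right)} = \left(- \frac{3}{-100} + 53\right) \left(-3 - \sqrt{\left(\left(\frac{1}{2} \left(-3\right)\right)^{2} + 4 \cdot 6 + 4 \cdot \frac{1}{2} \left(-3\right) + 6 \cdot \frac{1}{2} \left(-3\right)\right) - 1}\right) = \left(\left(-3\right) \left(- \frac{1}{100}\right) + 53\right) \left(-3 - \sqrt{\left(\left(- \frac{3}{2}\right)^{2} + 24 + 4 \left(- \frac{3}{2}\right) + 6 \left(- \frac{3}{2}\right)\right) - 1}\right) = \left(\frac{3}{100} + 53\right) \left(-3 - \sqrt{\left(\frac{9}{4} + 24 - 6 - 9\right) - 1}\right) = \frac{5303 \left(-3 - \sqrt{\frac{45}{4} - 1}\right)}{100} = \frac{5303 \left(-3 - \sqrt{\frac{41}{4}}\right)}{100} = \frac{5303 \left(-3 - \frac{\sqrt{41}}{2}\right)}{100} = - \frac{15909}{100} - \frac{5303 \sqrt{41}}{200}$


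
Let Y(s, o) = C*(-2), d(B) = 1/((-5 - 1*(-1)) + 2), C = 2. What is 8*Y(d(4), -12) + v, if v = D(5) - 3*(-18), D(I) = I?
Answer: 27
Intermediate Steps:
d(B) = -½ (d(B) = 1/((-5 + 1) + 2) = 1/(-4 + 2) = 1/(-2) = -½)
Y(s, o) = -4 (Y(s, o) = 2*(-2) = -4)
v = 59 (v = 5 - 3*(-18) = 5 + 54 = 59)
8*Y(d(4), -12) + v = 8*(-4) + 59 = -32 + 59 = 27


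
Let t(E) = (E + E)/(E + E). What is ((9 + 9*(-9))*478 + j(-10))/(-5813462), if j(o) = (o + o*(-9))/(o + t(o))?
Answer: 154912/26160579 ≈ 0.0059216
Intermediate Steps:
t(E) = 1 (t(E) = (2*E)/((2*E)) = (2*E)*(1/(2*E)) = 1)
j(o) = -8*o/(1 + o) (j(o) = (o + o*(-9))/(o + 1) = (o - 9*o)/(1 + o) = (-8*o)/(1 + o) = -8*o/(1 + o))
((9 + 9*(-9))*478 + j(-10))/(-5813462) = ((9 + 9*(-9))*478 - 8*(-10)/(1 - 10))/(-5813462) = ((9 - 81)*478 - 8*(-10)/(-9))*(-1/5813462) = (-72*478 - 8*(-10)*(-1/9))*(-1/5813462) = (-34416 - 80/9)*(-1/5813462) = -309824/9*(-1/5813462) = 154912/26160579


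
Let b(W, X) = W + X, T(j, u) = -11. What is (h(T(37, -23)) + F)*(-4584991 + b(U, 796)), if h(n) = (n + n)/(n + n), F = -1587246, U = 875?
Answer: 7274851753400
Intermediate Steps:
h(n) = 1 (h(n) = (2*n)/((2*n)) = (2*n)*(1/(2*n)) = 1)
(h(T(37, -23)) + F)*(-4584991 + b(U, 796)) = (1 - 1587246)*(-4584991 + (875 + 796)) = -1587245*(-4584991 + 1671) = -1587245*(-4583320) = 7274851753400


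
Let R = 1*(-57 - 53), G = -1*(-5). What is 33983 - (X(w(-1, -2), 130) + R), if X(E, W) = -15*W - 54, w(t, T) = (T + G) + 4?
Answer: 36097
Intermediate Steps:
G = 5
w(t, T) = 9 + T (w(t, T) = (T + 5) + 4 = (5 + T) + 4 = 9 + T)
X(E, W) = -54 - 15*W
R = -110 (R = 1*(-110) = -110)
33983 - (X(w(-1, -2), 130) + R) = 33983 - ((-54 - 15*130) - 110) = 33983 - ((-54 - 1950) - 110) = 33983 - (-2004 - 110) = 33983 - 1*(-2114) = 33983 + 2114 = 36097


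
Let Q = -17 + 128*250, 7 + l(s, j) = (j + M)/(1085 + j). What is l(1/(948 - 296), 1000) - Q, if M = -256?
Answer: -22232802/695 ≈ -31990.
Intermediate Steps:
l(s, j) = -7 + (-256 + j)/(1085 + j) (l(s, j) = -7 + (j - 256)/(1085 + j) = -7 + (-256 + j)/(1085 + j))
Q = 31983 (Q = -17 + 32000 = 31983)
l(1/(948 - 296), 1000) - Q = 3*(-2617 - 2*1000)/(1085 + 1000) - 1*31983 = 3*(-2617 - 2000)/2085 - 31983 = 3*(1/2085)*(-4617) - 31983 = -4617/695 - 31983 = -22232802/695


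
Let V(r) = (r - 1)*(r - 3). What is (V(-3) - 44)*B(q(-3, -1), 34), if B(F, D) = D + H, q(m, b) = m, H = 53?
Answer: -1740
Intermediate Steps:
V(r) = (-1 + r)*(-3 + r)
B(F, D) = 53 + D (B(F, D) = D + 53 = 53 + D)
(V(-3) - 44)*B(q(-3, -1), 34) = ((3 + (-3)**2 - 4*(-3)) - 44)*(53 + 34) = ((3 + 9 + 12) - 44)*87 = (24 - 44)*87 = -20*87 = -1740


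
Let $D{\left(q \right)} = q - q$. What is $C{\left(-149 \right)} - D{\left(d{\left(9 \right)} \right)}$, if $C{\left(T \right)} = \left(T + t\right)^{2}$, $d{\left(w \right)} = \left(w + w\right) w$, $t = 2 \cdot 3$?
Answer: $20449$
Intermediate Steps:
$t = 6$
$d{\left(w \right)} = 2 w^{2}$ ($d{\left(w \right)} = 2 w w = 2 w^{2}$)
$C{\left(T \right)} = \left(6 + T\right)^{2}$ ($C{\left(T \right)} = \left(T + 6\right)^{2} = \left(6 + T\right)^{2}$)
$D{\left(q \right)} = 0$
$C{\left(-149 \right)} - D{\left(d{\left(9 \right)} \right)} = \left(6 - 149\right)^{2} - 0 = \left(-143\right)^{2} + 0 = 20449 + 0 = 20449$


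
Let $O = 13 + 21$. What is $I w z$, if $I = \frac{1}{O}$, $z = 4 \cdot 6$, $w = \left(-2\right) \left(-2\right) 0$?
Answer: $0$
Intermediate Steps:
$O = 34$
$w = 0$ ($w = 4 \cdot 0 = 0$)
$z = 24$
$I = \frac{1}{34} \approx 0.029412$
$I w z = \frac{1}{34} \cdot 0 \cdot 24 = 0 \cdot 24 = 0$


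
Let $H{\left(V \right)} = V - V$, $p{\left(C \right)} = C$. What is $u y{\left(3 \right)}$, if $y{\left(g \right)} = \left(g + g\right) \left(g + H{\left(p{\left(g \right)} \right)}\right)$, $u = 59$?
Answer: $1062$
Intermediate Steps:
$H{\left(V \right)} = 0$
$y{\left(g \right)} = 2 g^{2}$ ($y{\left(g \right)} = \left(g + g\right) \left(g + 0\right) = 2 g g = 2 g^{2}$)
$u y{\left(3 \right)} = 59 \cdot 2 \cdot 3^{2} = 59 \cdot 2 \cdot 9 = 59 \cdot 18 = 1062$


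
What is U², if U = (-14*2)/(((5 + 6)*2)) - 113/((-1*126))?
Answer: 271441/1920996 ≈ 0.14130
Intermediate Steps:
U = -521/1386 (U = -28/(11*2) - 113/(-126) = -28/22 - 113*(-1/126) = -28*1/22 + 113/126 = -14/11 + 113/126 = -521/1386 ≈ -0.37590)
U² = (-521/1386)² = 271441/1920996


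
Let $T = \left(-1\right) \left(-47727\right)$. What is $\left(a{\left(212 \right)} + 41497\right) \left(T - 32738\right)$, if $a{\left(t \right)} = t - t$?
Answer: $621998533$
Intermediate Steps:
$a{\left(t \right)} = 0$
$T = 47727$
$\left(a{\left(212 \right)} + 41497\right) \left(T - 32738\right) = \left(0 + 41497\right) \left(47727 - 32738\right) = 41497 \cdot 14989 = 621998533$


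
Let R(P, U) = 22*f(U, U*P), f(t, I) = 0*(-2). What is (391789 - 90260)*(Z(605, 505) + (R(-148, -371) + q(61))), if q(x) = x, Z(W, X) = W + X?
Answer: 353090459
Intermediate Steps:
f(t, I) = 0
R(P, U) = 0 (R(P, U) = 22*0 = 0)
(391789 - 90260)*(Z(605, 505) + (R(-148, -371) + q(61))) = (391789 - 90260)*((605 + 505) + (0 + 61)) = 301529*(1110 + 61) = 301529*1171 = 353090459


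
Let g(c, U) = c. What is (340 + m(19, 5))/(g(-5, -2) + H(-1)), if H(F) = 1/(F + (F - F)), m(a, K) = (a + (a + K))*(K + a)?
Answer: -686/3 ≈ -228.67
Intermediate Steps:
m(a, K) = (K + a)*(K + 2*a) (m(a, K) = (a + (K + a))*(K + a) = (K + 2*a)*(K + a) = (K + a)*(K + 2*a))
H(F) = 1/F (H(F) = 1/(F + 0) = 1/F)
(340 + m(19, 5))/(g(-5, -2) + H(-1)) = (340 + (5² + 2*19² + 3*5*19))/(-5 + 1/(-1)) = (340 + (25 + 2*361 + 285))/(-5 - 1) = (340 + (25 + 722 + 285))/(-6) = (340 + 1032)*(-⅙) = 1372*(-⅙) = -686/3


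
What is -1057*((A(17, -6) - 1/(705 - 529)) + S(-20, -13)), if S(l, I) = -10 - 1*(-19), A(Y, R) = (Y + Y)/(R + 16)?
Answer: -11528699/880 ≈ -13101.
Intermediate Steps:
A(Y, R) = 2*Y/(16 + R) (A(Y, R) = (2*Y)/(16 + R) = 2*Y/(16 + R))
S(l, I) = 9 (S(l, I) = -10 + 19 = 9)
-1057*((A(17, -6) - 1/(705 - 529)) + S(-20, -13)) = -1057*((2*17/(16 - 6) - 1/(705 - 529)) + 9) = -1057*((2*17/10 - 1/176) + 9) = -1057*((2*17*(⅒) - 1*1/176) + 9) = -1057*((17/5 - 1/176) + 9) = -1057*(2987/880 + 9) = -1057*10907/880 = -11528699/880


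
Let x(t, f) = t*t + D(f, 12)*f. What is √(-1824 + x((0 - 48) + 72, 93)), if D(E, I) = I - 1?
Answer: 15*I ≈ 15.0*I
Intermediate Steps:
D(E, I) = -1 + I
x(t, f) = t² + 11*f (x(t, f) = t*t + (-1 + 12)*f = t² + 11*f)
√(-1824 + x((0 - 48) + 72, 93)) = √(-1824 + (((0 - 48) + 72)² + 11*93)) = √(-1824 + ((-48 + 72)² + 1023)) = √(-1824 + (24² + 1023)) = √(-1824 + (576 + 1023)) = √(-1824 + 1599) = √(-225) = 15*I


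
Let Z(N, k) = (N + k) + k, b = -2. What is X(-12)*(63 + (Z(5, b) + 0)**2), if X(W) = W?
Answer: -768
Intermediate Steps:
Z(N, k) = N + 2*k
X(-12)*(63 + (Z(5, b) + 0)**2) = -12*(63 + ((5 + 2*(-2)) + 0)**2) = -12*(63 + ((5 - 4) + 0)**2) = -12*(63 + (1 + 0)**2) = -12*(63 + 1**2) = -12*(63 + 1) = -12*64 = -768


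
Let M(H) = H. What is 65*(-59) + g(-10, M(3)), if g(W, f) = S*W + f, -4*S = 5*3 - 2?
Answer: -7599/2 ≈ -3799.5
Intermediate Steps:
S = -13/4 (S = -(5*3 - 2)/4 = -(15 - 2)/4 = -1/4*13 = -13/4 ≈ -3.2500)
g(W, f) = f - 13*W/4 (g(W, f) = -13*W/4 + f = f - 13*W/4)
65*(-59) + g(-10, M(3)) = 65*(-59) + (3 - 13/4*(-10)) = -3835 + (3 + 65/2) = -3835 + 71/2 = -7599/2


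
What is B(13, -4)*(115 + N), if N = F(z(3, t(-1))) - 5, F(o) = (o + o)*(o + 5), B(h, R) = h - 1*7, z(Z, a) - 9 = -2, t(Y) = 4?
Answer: 1668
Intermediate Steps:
z(Z, a) = 7 (z(Z, a) = 9 - 2 = 7)
B(h, R) = -7 + h (B(h, R) = h - 7 = -7 + h)
F(o) = 2*o*(5 + o) (F(o) = (2*o)*(5 + o) = 2*o*(5 + o))
N = 163 (N = 2*7*(5 + 7) - 5 = 2*7*12 - 5 = 168 - 5 = 163)
B(13, -4)*(115 + N) = (-7 + 13)*(115 + 163) = 6*278 = 1668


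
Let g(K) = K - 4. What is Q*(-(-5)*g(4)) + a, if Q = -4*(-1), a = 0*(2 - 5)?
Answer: 0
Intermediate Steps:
g(K) = -4 + K
a = 0 (a = 0*(-3) = 0)
Q = 4
Q*(-(-5)*g(4)) + a = 4*(-(-5)*(-4 + 4)) + 0 = 4*(-(-5)*0) + 0 = 4*(-5*0) + 0 = 4*0 + 0 = 0 + 0 = 0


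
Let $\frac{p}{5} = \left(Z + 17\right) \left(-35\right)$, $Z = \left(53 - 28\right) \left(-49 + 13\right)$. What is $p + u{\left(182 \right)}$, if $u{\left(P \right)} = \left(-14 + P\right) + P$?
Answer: $154875$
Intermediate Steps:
$Z = -900$ ($Z = 25 \left(-36\right) = -900$)
$u{\left(P \right)} = -14 + 2 P$
$p = 154525$ ($p = 5 \left(-900 + 17\right) \left(-35\right) = 5 \left(\left(-883\right) \left(-35\right)\right) = 5 \cdot 30905 = 154525$)
$p + u{\left(182 \right)} = 154525 + \left(-14 + 2 \cdot 182\right) = 154525 + \left(-14 + 364\right) = 154525 + 350 = 154875$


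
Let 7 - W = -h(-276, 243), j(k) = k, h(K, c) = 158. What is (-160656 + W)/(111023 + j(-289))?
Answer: -160491/110734 ≈ -1.4493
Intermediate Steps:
W = 165 (W = 7 - (-1)*158 = 7 - 1*(-158) = 7 + 158 = 165)
(-160656 + W)/(111023 + j(-289)) = (-160656 + 165)/(111023 - 289) = -160491/110734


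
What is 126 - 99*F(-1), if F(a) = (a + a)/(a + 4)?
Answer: 192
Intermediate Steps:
F(a) = 2*a/(4 + a) (F(a) = (2*a)/(4 + a) = 2*a/(4 + a))
126 - 99*F(-1) = 126 - 198*(-1)/(4 - 1) = 126 - 198*(-1)/3 = 126 - 99*(-2/3) = 126 + 66 = 192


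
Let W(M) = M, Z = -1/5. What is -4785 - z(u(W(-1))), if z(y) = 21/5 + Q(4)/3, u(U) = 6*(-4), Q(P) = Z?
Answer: -71837/15 ≈ -4789.1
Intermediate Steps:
Z = -1/5 (Z = -1*1/5 = -1/5 ≈ -0.20000)
Q(P) = -1/5
u(U) = -24
z(y) = 62/15 (z(y) = 21/5 - 1/5/3 = 21*(1/5) - 1/5*1/3 = 21/5 - 1/15 = 62/15)
-4785 - z(u(W(-1))) = -4785 - 1*62/15 = -4785 - 62/15 = -71837/15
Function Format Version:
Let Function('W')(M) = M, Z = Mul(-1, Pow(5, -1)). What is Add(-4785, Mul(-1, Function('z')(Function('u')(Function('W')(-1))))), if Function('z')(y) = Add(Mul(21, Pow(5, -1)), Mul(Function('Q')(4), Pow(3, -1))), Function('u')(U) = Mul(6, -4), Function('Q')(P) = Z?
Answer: Rational(-71837, 15) ≈ -4789.1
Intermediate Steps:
Z = Rational(-1, 5) (Z = Mul(-1, Rational(1, 5)) = Rational(-1, 5) ≈ -0.20000)
Function('Q')(P) = Rational(-1, 5)
Function('u')(U) = -24
Function('z')(y) = Rational(62, 15) (Function('z')(y) = Add(Mul(21, Pow(5, -1)), Mul(Rational(-1, 5), Pow(3, -1))) = Add(Mul(21, Rational(1, 5)), Mul(Rational(-1, 5), Rational(1, 3))) = Add(Rational(21, 5), Rational(-1, 15)) = Rational(62, 15))
Add(-4785, Mul(-1, Function('z')(Function('u')(Function('W')(-1))))) = Add(-4785, Mul(-1, Rational(62, 15))) = Add(-4785, Rational(-62, 15)) = Rational(-71837, 15)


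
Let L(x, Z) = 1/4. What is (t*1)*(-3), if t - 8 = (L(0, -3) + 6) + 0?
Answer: -171/4 ≈ -42.750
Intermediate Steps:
L(x, Z) = ¼ (L(x, Z) = 1*(¼) = ¼)
t = 57/4 (t = 8 + ((¼ + 6) + 0) = 8 + (25/4 + 0) = 8 + 25/4 = 57/4 ≈ 14.250)
(t*1)*(-3) = ((57/4)*1)*(-3) = (57/4)*(-3) = -171/4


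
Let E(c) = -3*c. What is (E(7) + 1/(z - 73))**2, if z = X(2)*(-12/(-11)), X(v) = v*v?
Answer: 251729956/570025 ≈ 441.61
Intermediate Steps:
X(v) = v**2
z = 48/11 (z = 2**2*(-12/(-11)) = 4*(-12*(-1/11)) = 4*(12/11) = 48/11 ≈ 4.3636)
(E(7) + 1/(z - 73))**2 = (-3*7 + 1/(48/11 - 73))**2 = (-21 + 1/(-755/11))**2 = (-21 - 11/755)**2 = (-15866/755)**2 = 251729956/570025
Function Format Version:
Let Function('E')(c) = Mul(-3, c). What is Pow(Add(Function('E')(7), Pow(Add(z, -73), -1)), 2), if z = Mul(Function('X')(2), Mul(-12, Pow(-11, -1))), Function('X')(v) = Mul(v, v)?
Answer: Rational(251729956, 570025) ≈ 441.61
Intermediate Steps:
Function('X')(v) = Pow(v, 2)
z = Rational(48, 11) (z = Mul(Pow(2, 2), Mul(-12, Pow(-11, -1))) = Mul(4, Mul(-12, Rational(-1, 11))) = Mul(4, Rational(12, 11)) = Rational(48, 11) ≈ 4.3636)
Pow(Add(Function('E')(7), Pow(Add(z, -73), -1)), 2) = Pow(Add(Mul(-3, 7), Pow(Add(Rational(48, 11), -73), -1)), 2) = Pow(Add(-21, Pow(Rational(-755, 11), -1)), 2) = Pow(Add(-21, Rational(-11, 755)), 2) = Pow(Rational(-15866, 755), 2) = Rational(251729956, 570025)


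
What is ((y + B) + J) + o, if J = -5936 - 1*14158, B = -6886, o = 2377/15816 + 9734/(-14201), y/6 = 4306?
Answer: -257066047471/224603016 ≈ -1144.5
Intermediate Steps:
y = 25836 (y = 6*4306 = 25836)
o = -120197167/224603016 (o = 2377*(1/15816) + 9734*(-1/14201) = 2377/15816 - 9734/14201 = -120197167/224603016 ≈ -0.53515)
J = -20094 (J = -5936 - 14158 = -20094)
((y + B) + J) + o = ((25836 - 6886) - 20094) - 120197167/224603016 = (18950 - 20094) - 120197167/224603016 = -1144 - 120197167/224603016 = -257066047471/224603016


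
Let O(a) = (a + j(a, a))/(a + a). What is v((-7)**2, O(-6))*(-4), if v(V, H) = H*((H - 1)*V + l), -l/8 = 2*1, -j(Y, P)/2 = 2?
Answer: 725/9 ≈ 80.556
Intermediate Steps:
j(Y, P) = -4 (j(Y, P) = -2*2 = -4)
l = -16 ≈ -16.000
O(a) = (-4 + a)/(2*a) (O(a) = (a - 4)/(a + a) = (-4 + a)/((2*a)) = (-4 + a)*(1/(2*a)) = (-4 + a)/(2*a))
v(V, H) = H*(-16 + V*(-1 + H)) (v(V, H) = H*((H - 1)*V - 16) = H*((-1 + H)*V - 16) = H*(V*(-1 + H) - 16) = H*(-16 + V*(-1 + H)))
v((-7)**2, O(-6))*(-4) = (((1/2)*(-4 - 6)/(-6))*(-16 - 1*(-7)**2 + ((1/2)*(-4 - 6)/(-6))*(-7)**2))*(-4) = (((1/2)*(-1/6)*(-10))*(-16 - 1*49 + ((1/2)*(-1/6)*(-10))*49))*(-4) = (5*(-16 - 49 + (5/6)*49)/6)*(-4) = (5*(-16 - 49 + 245/6)/6)*(-4) = ((5/6)*(-145/6))*(-4) = -725/36*(-4) = 725/9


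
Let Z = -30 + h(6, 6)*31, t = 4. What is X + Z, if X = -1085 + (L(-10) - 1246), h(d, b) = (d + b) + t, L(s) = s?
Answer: -1875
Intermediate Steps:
h(d, b) = 4 + b + d (h(d, b) = (d + b) + 4 = (b + d) + 4 = 4 + b + d)
Z = 466 (Z = -30 + (4 + 6 + 6)*31 = -30 + 16*31 = -30 + 496 = 466)
X = -2341 (X = -1085 + (-10 - 1246) = -1085 - 1256 = -2341)
X + Z = -2341 + 466 = -1875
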